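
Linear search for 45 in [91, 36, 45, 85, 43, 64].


i=0: 91!=45
i=1: 36!=45
i=2: 45==45 found!

Found at 2, 3 comps


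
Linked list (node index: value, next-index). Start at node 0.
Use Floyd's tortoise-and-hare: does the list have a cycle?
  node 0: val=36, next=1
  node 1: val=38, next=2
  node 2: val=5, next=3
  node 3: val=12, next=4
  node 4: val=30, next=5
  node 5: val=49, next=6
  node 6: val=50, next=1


Floyd's tortoise (slow, +1) and hare (fast, +2):
  init: slow=0, fast=0
  step 1: slow=1, fast=2
  step 2: slow=2, fast=4
  step 3: slow=3, fast=6
  step 4: slow=4, fast=2
  step 5: slow=5, fast=4
  step 6: slow=6, fast=6
  slow == fast at node 6: cycle detected

Cycle: yes


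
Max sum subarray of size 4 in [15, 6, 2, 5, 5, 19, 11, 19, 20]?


[0:4]: 28
[1:5]: 18
[2:6]: 31
[3:7]: 40
[4:8]: 54
[5:9]: 69

Max: 69 at [5:9]


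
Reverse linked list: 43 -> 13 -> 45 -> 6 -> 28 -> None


Step 1: curr=43, set curr.next=prev(None) | reversed so far: 43
Step 2: curr=13, set curr.next=prev(43) | reversed so far: 13 -> 43
Step 3: curr=45, set curr.next=prev(13) | reversed so far: 45 -> 13 -> 43
Step 4: curr=6, set curr.next=prev(45) | reversed so far: 6 -> 45 -> 13 -> 43
Step 5: curr=28, set curr.next=prev(6) | reversed so far: 28 -> 6 -> 45 -> 13 -> 43

28 -> 6 -> 45 -> 13 -> 43 -> None


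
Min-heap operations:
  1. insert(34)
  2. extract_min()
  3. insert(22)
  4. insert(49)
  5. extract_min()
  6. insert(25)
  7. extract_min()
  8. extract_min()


insert(34) -> [34]
extract_min()->34, []
insert(22) -> [22]
insert(49) -> [22, 49]
extract_min()->22, [49]
insert(25) -> [25, 49]
extract_min()->25, [49]
extract_min()->49, []

Final heap: []


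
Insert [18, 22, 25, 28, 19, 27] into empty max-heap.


Insert 18: [18]
Insert 22: [22, 18]
Insert 25: [25, 18, 22]
Insert 28: [28, 25, 22, 18]
Insert 19: [28, 25, 22, 18, 19]
Insert 27: [28, 25, 27, 18, 19, 22]

Final heap: [28, 25, 27, 18, 19, 22]


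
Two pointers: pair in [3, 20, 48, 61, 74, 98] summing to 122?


lo=0(3)+hi=5(98)=101
lo=1(20)+hi=5(98)=118
lo=2(48)+hi=5(98)=146
lo=2(48)+hi=4(74)=122

Yes: 48+74=122


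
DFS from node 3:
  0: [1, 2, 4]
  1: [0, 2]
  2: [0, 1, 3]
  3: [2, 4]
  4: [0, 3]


Visit 3, push [4, 2]
Visit 2, push [1, 0]
Visit 0, push [4, 1]
Visit 1, push []
Visit 4, push []

DFS order: [3, 2, 0, 1, 4]


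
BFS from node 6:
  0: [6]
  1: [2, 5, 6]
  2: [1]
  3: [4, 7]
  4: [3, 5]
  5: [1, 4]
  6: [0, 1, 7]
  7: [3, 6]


Visit 6, enqueue [0, 1, 7]
Visit 0, enqueue []
Visit 1, enqueue [2, 5]
Visit 7, enqueue [3]
Visit 2, enqueue []
Visit 5, enqueue [4]
Visit 3, enqueue []
Visit 4, enqueue []

BFS order: [6, 0, 1, 7, 2, 5, 3, 4]


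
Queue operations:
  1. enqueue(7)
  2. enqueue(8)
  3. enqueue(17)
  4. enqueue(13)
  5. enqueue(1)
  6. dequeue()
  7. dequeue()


enqueue(7) -> [7]
enqueue(8) -> [7, 8]
enqueue(17) -> [7, 8, 17]
enqueue(13) -> [7, 8, 17, 13]
enqueue(1) -> [7, 8, 17, 13, 1]
dequeue()->7, [8, 17, 13, 1]
dequeue()->8, [17, 13, 1]

Final queue: [17, 13, 1]


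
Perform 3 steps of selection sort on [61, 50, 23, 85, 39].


Initial: [61, 50, 23, 85, 39]
Step 1: min=23 at 2
  Swap: [23, 50, 61, 85, 39]
Step 2: min=39 at 4
  Swap: [23, 39, 61, 85, 50]
Step 3: min=50 at 4
  Swap: [23, 39, 50, 85, 61]

After 3 steps: [23, 39, 50, 85, 61]


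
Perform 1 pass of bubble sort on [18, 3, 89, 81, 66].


Initial: [18, 3, 89, 81, 66]
Pass 1: [3, 18, 81, 66, 89] (3 swaps)

After 1 pass: [3, 18, 81, 66, 89]


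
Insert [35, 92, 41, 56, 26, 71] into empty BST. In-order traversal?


Insert 35: root
Insert 92: R from 35
Insert 41: R from 35 -> L from 92
Insert 56: R from 35 -> L from 92 -> R from 41
Insert 26: L from 35
Insert 71: R from 35 -> L from 92 -> R from 41 -> R from 56

In-order: [26, 35, 41, 56, 71, 92]


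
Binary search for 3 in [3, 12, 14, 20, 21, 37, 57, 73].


Step 1: lo=0, hi=7, mid=3, val=20
Step 2: lo=0, hi=2, mid=1, val=12
Step 3: lo=0, hi=0, mid=0, val=3

Found at index 0


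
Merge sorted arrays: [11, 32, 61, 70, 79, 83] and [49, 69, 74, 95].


Take 11 from A
Take 32 from A
Take 49 from B
Take 61 from A
Take 69 from B
Take 70 from A
Take 74 from B
Take 79 from A
Take 83 from A

Merged: [11, 32, 49, 61, 69, 70, 74, 79, 83, 95]


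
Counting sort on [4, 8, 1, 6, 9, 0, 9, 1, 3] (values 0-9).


Input: [4, 8, 1, 6, 9, 0, 9, 1, 3]
Counts: [1, 2, 0, 1, 1, 0, 1, 0, 1, 2]

Sorted: [0, 1, 1, 3, 4, 6, 8, 9, 9]


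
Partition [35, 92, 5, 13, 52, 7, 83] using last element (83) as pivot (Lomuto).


Pivot: 83
  35 <= 83: advance i (no swap)
  5 <= 83: swap -> [35, 5, 92, 13, 52, 7, 83]
  13 <= 83: swap -> [35, 5, 13, 92, 52, 7, 83]
  52 <= 83: swap -> [35, 5, 13, 52, 92, 7, 83]
  7 <= 83: swap -> [35, 5, 13, 52, 7, 92, 83]
Place pivot at 5: [35, 5, 13, 52, 7, 83, 92]

Partitioned: [35, 5, 13, 52, 7, 83, 92]


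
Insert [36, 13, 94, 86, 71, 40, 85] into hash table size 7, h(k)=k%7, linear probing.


Insert 36: h=1 -> slot 1
Insert 13: h=6 -> slot 6
Insert 94: h=3 -> slot 3
Insert 86: h=2 -> slot 2
Insert 71: h=1, 3 probes -> slot 4
Insert 40: h=5 -> slot 5
Insert 85: h=1, 6 probes -> slot 0

Table: [85, 36, 86, 94, 71, 40, 13]


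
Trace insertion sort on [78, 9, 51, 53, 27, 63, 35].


Initial: [78, 9, 51, 53, 27, 63, 35]
Insert 9: [9, 78, 51, 53, 27, 63, 35]
Insert 51: [9, 51, 78, 53, 27, 63, 35]
Insert 53: [9, 51, 53, 78, 27, 63, 35]
Insert 27: [9, 27, 51, 53, 78, 63, 35]
Insert 63: [9, 27, 51, 53, 63, 78, 35]
Insert 35: [9, 27, 35, 51, 53, 63, 78]

Sorted: [9, 27, 35, 51, 53, 63, 78]


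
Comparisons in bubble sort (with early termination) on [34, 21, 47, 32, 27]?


Algorithm: bubble sort (with early termination)
Input: [34, 21, 47, 32, 27]
Sorted: [21, 27, 32, 34, 47]

10


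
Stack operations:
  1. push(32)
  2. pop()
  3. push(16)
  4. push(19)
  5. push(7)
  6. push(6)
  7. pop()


push(32) -> [32]
pop()->32, []
push(16) -> [16]
push(19) -> [16, 19]
push(7) -> [16, 19, 7]
push(6) -> [16, 19, 7, 6]
pop()->6, [16, 19, 7]

Final stack: [16, 19, 7]


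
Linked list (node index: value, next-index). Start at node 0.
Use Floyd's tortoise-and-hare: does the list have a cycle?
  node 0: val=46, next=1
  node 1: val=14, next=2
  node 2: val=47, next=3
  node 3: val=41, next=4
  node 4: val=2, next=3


Floyd's tortoise (slow, +1) and hare (fast, +2):
  init: slow=0, fast=0
  step 1: slow=1, fast=2
  step 2: slow=2, fast=4
  step 3: slow=3, fast=4
  step 4: slow=4, fast=4
  slow == fast at node 4: cycle detected

Cycle: yes


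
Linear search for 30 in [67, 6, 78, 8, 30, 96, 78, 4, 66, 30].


i=0: 67!=30
i=1: 6!=30
i=2: 78!=30
i=3: 8!=30
i=4: 30==30 found!

Found at 4, 5 comps


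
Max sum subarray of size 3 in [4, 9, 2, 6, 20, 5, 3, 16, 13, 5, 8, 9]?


[0:3]: 15
[1:4]: 17
[2:5]: 28
[3:6]: 31
[4:7]: 28
[5:8]: 24
[6:9]: 32
[7:10]: 34
[8:11]: 26
[9:12]: 22

Max: 34 at [7:10]


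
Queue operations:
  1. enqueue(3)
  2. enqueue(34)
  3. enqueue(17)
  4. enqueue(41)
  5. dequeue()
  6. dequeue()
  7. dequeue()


enqueue(3) -> [3]
enqueue(34) -> [3, 34]
enqueue(17) -> [3, 34, 17]
enqueue(41) -> [3, 34, 17, 41]
dequeue()->3, [34, 17, 41]
dequeue()->34, [17, 41]
dequeue()->17, [41]

Final queue: [41]


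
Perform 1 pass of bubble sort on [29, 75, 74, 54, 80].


Initial: [29, 75, 74, 54, 80]
Pass 1: [29, 74, 54, 75, 80] (2 swaps)

After 1 pass: [29, 74, 54, 75, 80]


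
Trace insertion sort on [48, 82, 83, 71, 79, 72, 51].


Initial: [48, 82, 83, 71, 79, 72, 51]
Insert 82: [48, 82, 83, 71, 79, 72, 51]
Insert 83: [48, 82, 83, 71, 79, 72, 51]
Insert 71: [48, 71, 82, 83, 79, 72, 51]
Insert 79: [48, 71, 79, 82, 83, 72, 51]
Insert 72: [48, 71, 72, 79, 82, 83, 51]
Insert 51: [48, 51, 71, 72, 79, 82, 83]

Sorted: [48, 51, 71, 72, 79, 82, 83]


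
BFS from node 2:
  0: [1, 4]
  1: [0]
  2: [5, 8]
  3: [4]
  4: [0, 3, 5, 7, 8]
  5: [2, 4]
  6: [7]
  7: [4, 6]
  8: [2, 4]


Visit 2, enqueue [5, 8]
Visit 5, enqueue [4]
Visit 8, enqueue []
Visit 4, enqueue [0, 3, 7]
Visit 0, enqueue [1]
Visit 3, enqueue []
Visit 7, enqueue [6]
Visit 1, enqueue []
Visit 6, enqueue []

BFS order: [2, 5, 8, 4, 0, 3, 7, 1, 6]


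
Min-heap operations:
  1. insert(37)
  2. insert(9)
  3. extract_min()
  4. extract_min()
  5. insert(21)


insert(37) -> [37]
insert(9) -> [9, 37]
extract_min()->9, [37]
extract_min()->37, []
insert(21) -> [21]

Final heap: [21]


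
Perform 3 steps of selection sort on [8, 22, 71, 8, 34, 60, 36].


Initial: [8, 22, 71, 8, 34, 60, 36]
Step 1: min=8 at 0
  Swap: [8, 22, 71, 8, 34, 60, 36]
Step 2: min=8 at 3
  Swap: [8, 8, 71, 22, 34, 60, 36]
Step 3: min=22 at 3
  Swap: [8, 8, 22, 71, 34, 60, 36]

After 3 steps: [8, 8, 22, 71, 34, 60, 36]


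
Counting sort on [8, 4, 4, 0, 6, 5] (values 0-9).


Input: [8, 4, 4, 0, 6, 5]
Counts: [1, 0, 0, 0, 2, 1, 1, 0, 1, 0]

Sorted: [0, 4, 4, 5, 6, 8]


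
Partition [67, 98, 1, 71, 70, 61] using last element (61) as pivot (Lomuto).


Pivot: 61
  1 <= 61: swap -> [1, 98, 67, 71, 70, 61]
Place pivot at 1: [1, 61, 67, 71, 70, 98]

Partitioned: [1, 61, 67, 71, 70, 98]


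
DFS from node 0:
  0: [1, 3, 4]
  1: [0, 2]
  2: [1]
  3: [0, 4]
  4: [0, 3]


Visit 0, push [4, 3, 1]
Visit 1, push [2]
Visit 2, push []
Visit 3, push [4]
Visit 4, push []

DFS order: [0, 1, 2, 3, 4]


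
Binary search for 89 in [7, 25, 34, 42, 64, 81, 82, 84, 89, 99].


Step 1: lo=0, hi=9, mid=4, val=64
Step 2: lo=5, hi=9, mid=7, val=84
Step 3: lo=8, hi=9, mid=8, val=89

Found at index 8


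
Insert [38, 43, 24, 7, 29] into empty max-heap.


Insert 38: [38]
Insert 43: [43, 38]
Insert 24: [43, 38, 24]
Insert 7: [43, 38, 24, 7]
Insert 29: [43, 38, 24, 7, 29]

Final heap: [43, 38, 24, 7, 29]


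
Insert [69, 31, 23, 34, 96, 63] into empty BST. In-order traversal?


Insert 69: root
Insert 31: L from 69
Insert 23: L from 69 -> L from 31
Insert 34: L from 69 -> R from 31
Insert 96: R from 69
Insert 63: L from 69 -> R from 31 -> R from 34

In-order: [23, 31, 34, 63, 69, 96]


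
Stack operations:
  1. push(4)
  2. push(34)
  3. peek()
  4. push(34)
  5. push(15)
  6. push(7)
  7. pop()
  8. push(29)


push(4) -> [4]
push(34) -> [4, 34]
peek()->34
push(34) -> [4, 34, 34]
push(15) -> [4, 34, 34, 15]
push(7) -> [4, 34, 34, 15, 7]
pop()->7, [4, 34, 34, 15]
push(29) -> [4, 34, 34, 15, 29]

Final stack: [4, 34, 34, 15, 29]


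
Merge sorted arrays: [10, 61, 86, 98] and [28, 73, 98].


Take 10 from A
Take 28 from B
Take 61 from A
Take 73 from B
Take 86 from A
Take 98 from A

Merged: [10, 28, 61, 73, 86, 98, 98]


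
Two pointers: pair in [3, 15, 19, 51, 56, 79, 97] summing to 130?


lo=0(3)+hi=6(97)=100
lo=1(15)+hi=6(97)=112
lo=2(19)+hi=6(97)=116
lo=3(51)+hi=6(97)=148
lo=3(51)+hi=5(79)=130

Yes: 51+79=130


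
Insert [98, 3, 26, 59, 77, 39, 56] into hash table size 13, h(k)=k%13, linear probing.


Insert 98: h=7 -> slot 7
Insert 3: h=3 -> slot 3
Insert 26: h=0 -> slot 0
Insert 59: h=7, 1 probes -> slot 8
Insert 77: h=12 -> slot 12
Insert 39: h=0, 1 probes -> slot 1
Insert 56: h=4 -> slot 4

Table: [26, 39, None, 3, 56, None, None, 98, 59, None, None, None, 77]


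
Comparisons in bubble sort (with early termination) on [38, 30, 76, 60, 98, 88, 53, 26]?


Algorithm: bubble sort (with early termination)
Input: [38, 30, 76, 60, 98, 88, 53, 26]
Sorted: [26, 30, 38, 53, 60, 76, 88, 98]

28


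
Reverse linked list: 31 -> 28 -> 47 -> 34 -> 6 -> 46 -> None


Step 1: curr=31, set curr.next=prev(None) | reversed so far: 31
Step 2: curr=28, set curr.next=prev(31) | reversed so far: 28 -> 31
Step 3: curr=47, set curr.next=prev(28) | reversed so far: 47 -> 28 -> 31
Step 4: curr=34, set curr.next=prev(47) | reversed so far: 34 -> 47 -> 28 -> 31
Step 5: curr=6, set curr.next=prev(34) | reversed so far: 6 -> 34 -> 47 -> 28 -> 31
Step 6: curr=46, set curr.next=prev(6) | reversed so far: 46 -> 6 -> 34 -> 47 -> 28 -> 31

46 -> 6 -> 34 -> 47 -> 28 -> 31 -> None


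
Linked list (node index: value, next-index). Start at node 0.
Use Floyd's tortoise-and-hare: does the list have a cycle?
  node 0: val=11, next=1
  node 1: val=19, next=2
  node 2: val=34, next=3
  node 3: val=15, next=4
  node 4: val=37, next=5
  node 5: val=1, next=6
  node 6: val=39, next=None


Floyd's tortoise (slow, +1) and hare (fast, +2):
  init: slow=0, fast=0
  step 1: slow=1, fast=2
  step 2: slow=2, fast=4
  step 3: slow=3, fast=6
  step 4: fast -> None, no cycle

Cycle: no


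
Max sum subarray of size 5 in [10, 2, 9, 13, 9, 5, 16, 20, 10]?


[0:5]: 43
[1:6]: 38
[2:7]: 52
[3:8]: 63
[4:9]: 60

Max: 63 at [3:8]


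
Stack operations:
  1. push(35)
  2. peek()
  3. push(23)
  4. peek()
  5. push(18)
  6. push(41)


push(35) -> [35]
peek()->35
push(23) -> [35, 23]
peek()->23
push(18) -> [35, 23, 18]
push(41) -> [35, 23, 18, 41]

Final stack: [35, 23, 18, 41]


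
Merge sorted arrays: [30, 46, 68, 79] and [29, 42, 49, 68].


Take 29 from B
Take 30 from A
Take 42 from B
Take 46 from A
Take 49 from B
Take 68 from A
Take 68 from B

Merged: [29, 30, 42, 46, 49, 68, 68, 79]


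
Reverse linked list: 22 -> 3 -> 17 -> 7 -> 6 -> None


Step 1: curr=22, set curr.next=prev(None) | reversed so far: 22
Step 2: curr=3, set curr.next=prev(22) | reversed so far: 3 -> 22
Step 3: curr=17, set curr.next=prev(3) | reversed so far: 17 -> 3 -> 22
Step 4: curr=7, set curr.next=prev(17) | reversed so far: 7 -> 17 -> 3 -> 22
Step 5: curr=6, set curr.next=prev(7) | reversed so far: 6 -> 7 -> 17 -> 3 -> 22

6 -> 7 -> 17 -> 3 -> 22 -> None


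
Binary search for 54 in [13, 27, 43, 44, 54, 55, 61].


Step 1: lo=0, hi=6, mid=3, val=44
Step 2: lo=4, hi=6, mid=5, val=55
Step 3: lo=4, hi=4, mid=4, val=54

Found at index 4


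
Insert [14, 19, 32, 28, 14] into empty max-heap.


Insert 14: [14]
Insert 19: [19, 14]
Insert 32: [32, 14, 19]
Insert 28: [32, 28, 19, 14]
Insert 14: [32, 28, 19, 14, 14]

Final heap: [32, 28, 19, 14, 14]


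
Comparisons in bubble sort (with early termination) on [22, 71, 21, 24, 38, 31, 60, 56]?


Algorithm: bubble sort (with early termination)
Input: [22, 71, 21, 24, 38, 31, 60, 56]
Sorted: [21, 22, 24, 31, 38, 56, 60, 71]

18


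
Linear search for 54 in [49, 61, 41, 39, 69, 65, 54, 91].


i=0: 49!=54
i=1: 61!=54
i=2: 41!=54
i=3: 39!=54
i=4: 69!=54
i=5: 65!=54
i=6: 54==54 found!

Found at 6, 7 comps


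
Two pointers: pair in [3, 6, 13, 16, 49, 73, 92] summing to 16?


lo=0(3)+hi=6(92)=95
lo=0(3)+hi=5(73)=76
lo=0(3)+hi=4(49)=52
lo=0(3)+hi=3(16)=19
lo=0(3)+hi=2(13)=16

Yes: 3+13=16


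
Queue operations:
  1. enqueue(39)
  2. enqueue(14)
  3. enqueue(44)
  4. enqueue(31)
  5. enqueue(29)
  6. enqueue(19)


enqueue(39) -> [39]
enqueue(14) -> [39, 14]
enqueue(44) -> [39, 14, 44]
enqueue(31) -> [39, 14, 44, 31]
enqueue(29) -> [39, 14, 44, 31, 29]
enqueue(19) -> [39, 14, 44, 31, 29, 19]

Final queue: [39, 14, 44, 31, 29, 19]


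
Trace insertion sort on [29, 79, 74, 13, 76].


Initial: [29, 79, 74, 13, 76]
Insert 79: [29, 79, 74, 13, 76]
Insert 74: [29, 74, 79, 13, 76]
Insert 13: [13, 29, 74, 79, 76]
Insert 76: [13, 29, 74, 76, 79]

Sorted: [13, 29, 74, 76, 79]


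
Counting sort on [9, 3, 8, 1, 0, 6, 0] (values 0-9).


Input: [9, 3, 8, 1, 0, 6, 0]
Counts: [2, 1, 0, 1, 0, 0, 1, 0, 1, 1]

Sorted: [0, 0, 1, 3, 6, 8, 9]


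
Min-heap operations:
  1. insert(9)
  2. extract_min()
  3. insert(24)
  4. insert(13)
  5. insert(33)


insert(9) -> [9]
extract_min()->9, []
insert(24) -> [24]
insert(13) -> [13, 24]
insert(33) -> [13, 24, 33]

Final heap: [13, 24, 33]


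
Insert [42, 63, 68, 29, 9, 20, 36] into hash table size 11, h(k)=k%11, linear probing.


Insert 42: h=9 -> slot 9
Insert 63: h=8 -> slot 8
Insert 68: h=2 -> slot 2
Insert 29: h=7 -> slot 7
Insert 9: h=9, 1 probes -> slot 10
Insert 20: h=9, 2 probes -> slot 0
Insert 36: h=3 -> slot 3

Table: [20, None, 68, 36, None, None, None, 29, 63, 42, 9]


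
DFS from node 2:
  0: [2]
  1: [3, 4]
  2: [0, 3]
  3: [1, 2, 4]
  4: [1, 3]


Visit 2, push [3, 0]
Visit 0, push []
Visit 3, push [4, 1]
Visit 1, push [4]
Visit 4, push []

DFS order: [2, 0, 3, 1, 4]


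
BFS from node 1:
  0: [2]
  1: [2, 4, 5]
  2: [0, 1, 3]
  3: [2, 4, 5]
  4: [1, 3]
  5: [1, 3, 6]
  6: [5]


Visit 1, enqueue [2, 4, 5]
Visit 2, enqueue [0, 3]
Visit 4, enqueue []
Visit 5, enqueue [6]
Visit 0, enqueue []
Visit 3, enqueue []
Visit 6, enqueue []

BFS order: [1, 2, 4, 5, 0, 3, 6]


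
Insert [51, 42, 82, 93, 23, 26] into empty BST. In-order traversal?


Insert 51: root
Insert 42: L from 51
Insert 82: R from 51
Insert 93: R from 51 -> R from 82
Insert 23: L from 51 -> L from 42
Insert 26: L from 51 -> L from 42 -> R from 23

In-order: [23, 26, 42, 51, 82, 93]


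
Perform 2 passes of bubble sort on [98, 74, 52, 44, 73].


Initial: [98, 74, 52, 44, 73]
Pass 1: [74, 52, 44, 73, 98] (4 swaps)
Pass 2: [52, 44, 73, 74, 98] (3 swaps)

After 2 passes: [52, 44, 73, 74, 98]


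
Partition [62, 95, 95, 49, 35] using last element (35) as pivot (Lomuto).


Pivot: 35
Place pivot at 0: [35, 95, 95, 49, 62]

Partitioned: [35, 95, 95, 49, 62]


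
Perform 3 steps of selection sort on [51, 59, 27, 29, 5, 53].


Initial: [51, 59, 27, 29, 5, 53]
Step 1: min=5 at 4
  Swap: [5, 59, 27, 29, 51, 53]
Step 2: min=27 at 2
  Swap: [5, 27, 59, 29, 51, 53]
Step 3: min=29 at 3
  Swap: [5, 27, 29, 59, 51, 53]

After 3 steps: [5, 27, 29, 59, 51, 53]


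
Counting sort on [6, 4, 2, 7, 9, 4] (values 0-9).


Input: [6, 4, 2, 7, 9, 4]
Counts: [0, 0, 1, 0, 2, 0, 1, 1, 0, 1]

Sorted: [2, 4, 4, 6, 7, 9]


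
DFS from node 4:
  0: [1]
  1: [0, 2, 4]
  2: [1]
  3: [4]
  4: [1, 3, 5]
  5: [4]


Visit 4, push [5, 3, 1]
Visit 1, push [2, 0]
Visit 0, push []
Visit 2, push []
Visit 3, push []
Visit 5, push []

DFS order: [4, 1, 0, 2, 3, 5]


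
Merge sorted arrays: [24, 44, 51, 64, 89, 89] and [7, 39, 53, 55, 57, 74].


Take 7 from B
Take 24 from A
Take 39 from B
Take 44 from A
Take 51 from A
Take 53 from B
Take 55 from B
Take 57 from B
Take 64 from A
Take 74 from B

Merged: [7, 24, 39, 44, 51, 53, 55, 57, 64, 74, 89, 89]


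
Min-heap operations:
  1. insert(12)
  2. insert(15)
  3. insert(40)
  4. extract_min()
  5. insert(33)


insert(12) -> [12]
insert(15) -> [12, 15]
insert(40) -> [12, 15, 40]
extract_min()->12, [15, 40]
insert(33) -> [15, 40, 33]

Final heap: [15, 40, 33]


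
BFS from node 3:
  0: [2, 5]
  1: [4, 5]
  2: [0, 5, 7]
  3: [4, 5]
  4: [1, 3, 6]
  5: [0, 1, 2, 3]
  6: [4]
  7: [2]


Visit 3, enqueue [4, 5]
Visit 4, enqueue [1, 6]
Visit 5, enqueue [0, 2]
Visit 1, enqueue []
Visit 6, enqueue []
Visit 0, enqueue []
Visit 2, enqueue [7]
Visit 7, enqueue []

BFS order: [3, 4, 5, 1, 6, 0, 2, 7]


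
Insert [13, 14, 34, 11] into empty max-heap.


Insert 13: [13]
Insert 14: [14, 13]
Insert 34: [34, 13, 14]
Insert 11: [34, 13, 14, 11]

Final heap: [34, 13, 14, 11]


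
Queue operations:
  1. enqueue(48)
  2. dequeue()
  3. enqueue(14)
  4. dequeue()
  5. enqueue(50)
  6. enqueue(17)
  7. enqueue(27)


enqueue(48) -> [48]
dequeue()->48, []
enqueue(14) -> [14]
dequeue()->14, []
enqueue(50) -> [50]
enqueue(17) -> [50, 17]
enqueue(27) -> [50, 17, 27]

Final queue: [50, 17, 27]


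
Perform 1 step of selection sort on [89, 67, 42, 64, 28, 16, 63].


Initial: [89, 67, 42, 64, 28, 16, 63]
Step 1: min=16 at 5
  Swap: [16, 67, 42, 64, 28, 89, 63]

After 1 step: [16, 67, 42, 64, 28, 89, 63]


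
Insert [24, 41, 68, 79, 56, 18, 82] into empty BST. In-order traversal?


Insert 24: root
Insert 41: R from 24
Insert 68: R from 24 -> R from 41
Insert 79: R from 24 -> R from 41 -> R from 68
Insert 56: R from 24 -> R from 41 -> L from 68
Insert 18: L from 24
Insert 82: R from 24 -> R from 41 -> R from 68 -> R from 79

In-order: [18, 24, 41, 56, 68, 79, 82]


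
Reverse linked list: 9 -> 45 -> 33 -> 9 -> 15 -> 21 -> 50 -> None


Step 1: curr=9, set curr.next=prev(None) | reversed so far: 9
Step 2: curr=45, set curr.next=prev(9) | reversed so far: 45 -> 9
Step 3: curr=33, set curr.next=prev(45) | reversed so far: 33 -> 45 -> 9
Step 4: curr=9, set curr.next=prev(33) | reversed so far: 9 -> 33 -> 45 -> 9
Step 5: curr=15, set curr.next=prev(9) | reversed so far: 15 -> 9 -> 33 -> 45 -> 9
Step 6: curr=21, set curr.next=prev(15) | reversed so far: 21 -> 15 -> 9 -> 33 -> 45 -> 9
Step 7: curr=50, set curr.next=prev(21) | reversed so far: 50 -> 21 -> 15 -> 9 -> 33 -> 45 -> 9

50 -> 21 -> 15 -> 9 -> 33 -> 45 -> 9 -> None


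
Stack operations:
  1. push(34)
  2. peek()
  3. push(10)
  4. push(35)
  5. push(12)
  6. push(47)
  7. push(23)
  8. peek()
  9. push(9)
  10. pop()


push(34) -> [34]
peek()->34
push(10) -> [34, 10]
push(35) -> [34, 10, 35]
push(12) -> [34, 10, 35, 12]
push(47) -> [34, 10, 35, 12, 47]
push(23) -> [34, 10, 35, 12, 47, 23]
peek()->23
push(9) -> [34, 10, 35, 12, 47, 23, 9]
pop()->9, [34, 10, 35, 12, 47, 23]

Final stack: [34, 10, 35, 12, 47, 23]


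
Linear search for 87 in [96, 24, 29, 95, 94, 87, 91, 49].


i=0: 96!=87
i=1: 24!=87
i=2: 29!=87
i=3: 95!=87
i=4: 94!=87
i=5: 87==87 found!

Found at 5, 6 comps


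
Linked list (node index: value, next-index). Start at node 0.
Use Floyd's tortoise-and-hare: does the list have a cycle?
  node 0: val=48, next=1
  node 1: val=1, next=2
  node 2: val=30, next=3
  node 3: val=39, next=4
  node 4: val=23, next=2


Floyd's tortoise (slow, +1) and hare (fast, +2):
  init: slow=0, fast=0
  step 1: slow=1, fast=2
  step 2: slow=2, fast=4
  step 3: slow=3, fast=3
  slow == fast at node 3: cycle detected

Cycle: yes


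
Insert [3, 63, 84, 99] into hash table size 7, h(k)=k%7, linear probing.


Insert 3: h=3 -> slot 3
Insert 63: h=0 -> slot 0
Insert 84: h=0, 1 probes -> slot 1
Insert 99: h=1, 1 probes -> slot 2

Table: [63, 84, 99, 3, None, None, None]


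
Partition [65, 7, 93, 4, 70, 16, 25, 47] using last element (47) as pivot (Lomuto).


Pivot: 47
  7 <= 47: swap -> [7, 65, 93, 4, 70, 16, 25, 47]
  4 <= 47: swap -> [7, 4, 93, 65, 70, 16, 25, 47]
  16 <= 47: swap -> [7, 4, 16, 65, 70, 93, 25, 47]
  25 <= 47: swap -> [7, 4, 16, 25, 70, 93, 65, 47]
Place pivot at 4: [7, 4, 16, 25, 47, 93, 65, 70]

Partitioned: [7, 4, 16, 25, 47, 93, 65, 70]


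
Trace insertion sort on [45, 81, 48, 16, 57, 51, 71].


Initial: [45, 81, 48, 16, 57, 51, 71]
Insert 81: [45, 81, 48, 16, 57, 51, 71]
Insert 48: [45, 48, 81, 16, 57, 51, 71]
Insert 16: [16, 45, 48, 81, 57, 51, 71]
Insert 57: [16, 45, 48, 57, 81, 51, 71]
Insert 51: [16, 45, 48, 51, 57, 81, 71]
Insert 71: [16, 45, 48, 51, 57, 71, 81]

Sorted: [16, 45, 48, 51, 57, 71, 81]


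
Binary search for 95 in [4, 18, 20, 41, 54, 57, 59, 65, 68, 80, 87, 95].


Step 1: lo=0, hi=11, mid=5, val=57
Step 2: lo=6, hi=11, mid=8, val=68
Step 3: lo=9, hi=11, mid=10, val=87
Step 4: lo=11, hi=11, mid=11, val=95

Found at index 11


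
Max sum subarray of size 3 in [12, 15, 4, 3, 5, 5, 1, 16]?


[0:3]: 31
[1:4]: 22
[2:5]: 12
[3:6]: 13
[4:7]: 11
[5:8]: 22

Max: 31 at [0:3]


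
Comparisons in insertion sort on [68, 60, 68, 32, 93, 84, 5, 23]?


Algorithm: insertion sort
Input: [68, 60, 68, 32, 93, 84, 5, 23]
Sorted: [5, 23, 32, 60, 68, 68, 84, 93]

21


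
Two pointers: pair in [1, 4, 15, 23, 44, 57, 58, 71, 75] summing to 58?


lo=0(1)+hi=8(75)=76
lo=0(1)+hi=7(71)=72
lo=0(1)+hi=6(58)=59
lo=0(1)+hi=5(57)=58

Yes: 1+57=58


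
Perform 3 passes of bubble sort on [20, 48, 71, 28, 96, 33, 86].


Initial: [20, 48, 71, 28, 96, 33, 86]
Pass 1: [20, 48, 28, 71, 33, 86, 96] (3 swaps)
Pass 2: [20, 28, 48, 33, 71, 86, 96] (2 swaps)
Pass 3: [20, 28, 33, 48, 71, 86, 96] (1 swaps)

After 3 passes: [20, 28, 33, 48, 71, 86, 96]


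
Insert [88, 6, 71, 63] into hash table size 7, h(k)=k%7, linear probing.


Insert 88: h=4 -> slot 4
Insert 6: h=6 -> slot 6
Insert 71: h=1 -> slot 1
Insert 63: h=0 -> slot 0

Table: [63, 71, None, None, 88, None, 6]


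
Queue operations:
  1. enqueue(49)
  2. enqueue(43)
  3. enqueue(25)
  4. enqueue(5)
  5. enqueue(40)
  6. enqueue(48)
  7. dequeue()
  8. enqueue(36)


enqueue(49) -> [49]
enqueue(43) -> [49, 43]
enqueue(25) -> [49, 43, 25]
enqueue(5) -> [49, 43, 25, 5]
enqueue(40) -> [49, 43, 25, 5, 40]
enqueue(48) -> [49, 43, 25, 5, 40, 48]
dequeue()->49, [43, 25, 5, 40, 48]
enqueue(36) -> [43, 25, 5, 40, 48, 36]

Final queue: [43, 25, 5, 40, 48, 36]


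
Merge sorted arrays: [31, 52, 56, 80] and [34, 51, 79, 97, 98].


Take 31 from A
Take 34 from B
Take 51 from B
Take 52 from A
Take 56 from A
Take 79 from B
Take 80 from A

Merged: [31, 34, 51, 52, 56, 79, 80, 97, 98]


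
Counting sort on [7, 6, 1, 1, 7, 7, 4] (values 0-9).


Input: [7, 6, 1, 1, 7, 7, 4]
Counts: [0, 2, 0, 0, 1, 0, 1, 3, 0, 0]

Sorted: [1, 1, 4, 6, 7, 7, 7]


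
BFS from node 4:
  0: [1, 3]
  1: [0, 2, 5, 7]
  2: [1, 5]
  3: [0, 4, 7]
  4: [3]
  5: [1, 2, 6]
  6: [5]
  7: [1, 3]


Visit 4, enqueue [3]
Visit 3, enqueue [0, 7]
Visit 0, enqueue [1]
Visit 7, enqueue []
Visit 1, enqueue [2, 5]
Visit 2, enqueue []
Visit 5, enqueue [6]
Visit 6, enqueue []

BFS order: [4, 3, 0, 7, 1, 2, 5, 6]


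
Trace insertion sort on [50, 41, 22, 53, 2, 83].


Initial: [50, 41, 22, 53, 2, 83]
Insert 41: [41, 50, 22, 53, 2, 83]
Insert 22: [22, 41, 50, 53, 2, 83]
Insert 53: [22, 41, 50, 53, 2, 83]
Insert 2: [2, 22, 41, 50, 53, 83]
Insert 83: [2, 22, 41, 50, 53, 83]

Sorted: [2, 22, 41, 50, 53, 83]


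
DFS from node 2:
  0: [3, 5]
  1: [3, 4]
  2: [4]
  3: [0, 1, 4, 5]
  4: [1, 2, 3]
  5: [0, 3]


Visit 2, push [4]
Visit 4, push [3, 1]
Visit 1, push [3]
Visit 3, push [5, 0]
Visit 0, push [5]
Visit 5, push []

DFS order: [2, 4, 1, 3, 0, 5]


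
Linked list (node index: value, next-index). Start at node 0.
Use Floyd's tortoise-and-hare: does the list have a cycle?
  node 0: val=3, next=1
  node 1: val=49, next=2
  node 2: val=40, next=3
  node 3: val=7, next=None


Floyd's tortoise (slow, +1) and hare (fast, +2):
  init: slow=0, fast=0
  step 1: slow=1, fast=2
  step 2: fast 2->3->None, no cycle

Cycle: no


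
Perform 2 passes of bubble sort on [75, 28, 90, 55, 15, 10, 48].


Initial: [75, 28, 90, 55, 15, 10, 48]
Pass 1: [28, 75, 55, 15, 10, 48, 90] (5 swaps)
Pass 2: [28, 55, 15, 10, 48, 75, 90] (4 swaps)

After 2 passes: [28, 55, 15, 10, 48, 75, 90]


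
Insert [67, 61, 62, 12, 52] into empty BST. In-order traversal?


Insert 67: root
Insert 61: L from 67
Insert 62: L from 67 -> R from 61
Insert 12: L from 67 -> L from 61
Insert 52: L from 67 -> L from 61 -> R from 12

In-order: [12, 52, 61, 62, 67]


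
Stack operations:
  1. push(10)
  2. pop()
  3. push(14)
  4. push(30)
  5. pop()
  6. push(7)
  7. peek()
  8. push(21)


push(10) -> [10]
pop()->10, []
push(14) -> [14]
push(30) -> [14, 30]
pop()->30, [14]
push(7) -> [14, 7]
peek()->7
push(21) -> [14, 7, 21]

Final stack: [14, 7, 21]


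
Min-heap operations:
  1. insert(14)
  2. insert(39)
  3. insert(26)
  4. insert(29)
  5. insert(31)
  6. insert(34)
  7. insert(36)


insert(14) -> [14]
insert(39) -> [14, 39]
insert(26) -> [14, 39, 26]
insert(29) -> [14, 29, 26, 39]
insert(31) -> [14, 29, 26, 39, 31]
insert(34) -> [14, 29, 26, 39, 31, 34]
insert(36) -> [14, 29, 26, 39, 31, 34, 36]

Final heap: [14, 29, 26, 39, 31, 34, 36]


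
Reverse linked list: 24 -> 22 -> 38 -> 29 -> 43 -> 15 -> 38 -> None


Step 1: curr=24, set curr.next=prev(None) | reversed so far: 24
Step 2: curr=22, set curr.next=prev(24) | reversed so far: 22 -> 24
Step 3: curr=38, set curr.next=prev(22) | reversed so far: 38 -> 22 -> 24
Step 4: curr=29, set curr.next=prev(38) | reversed so far: 29 -> 38 -> 22 -> 24
Step 5: curr=43, set curr.next=prev(29) | reversed so far: 43 -> 29 -> 38 -> 22 -> 24
Step 6: curr=15, set curr.next=prev(43) | reversed so far: 15 -> 43 -> 29 -> 38 -> 22 -> 24
Step 7: curr=38, set curr.next=prev(15) | reversed so far: 38 -> 15 -> 43 -> 29 -> 38 -> 22 -> 24

38 -> 15 -> 43 -> 29 -> 38 -> 22 -> 24 -> None


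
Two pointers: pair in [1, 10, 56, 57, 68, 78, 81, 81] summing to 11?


lo=0(1)+hi=7(81)=82
lo=0(1)+hi=6(81)=82
lo=0(1)+hi=5(78)=79
lo=0(1)+hi=4(68)=69
lo=0(1)+hi=3(57)=58
lo=0(1)+hi=2(56)=57
lo=0(1)+hi=1(10)=11

Yes: 1+10=11


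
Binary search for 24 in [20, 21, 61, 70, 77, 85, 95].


Step 1: lo=0, hi=6, mid=3, val=70
Step 2: lo=0, hi=2, mid=1, val=21
Step 3: lo=2, hi=2, mid=2, val=61

Not found


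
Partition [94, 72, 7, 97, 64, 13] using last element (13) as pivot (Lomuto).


Pivot: 13
  7 <= 13: swap -> [7, 72, 94, 97, 64, 13]
Place pivot at 1: [7, 13, 94, 97, 64, 72]

Partitioned: [7, 13, 94, 97, 64, 72]


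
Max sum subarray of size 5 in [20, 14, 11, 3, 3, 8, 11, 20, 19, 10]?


[0:5]: 51
[1:6]: 39
[2:7]: 36
[3:8]: 45
[4:9]: 61
[5:10]: 68

Max: 68 at [5:10]


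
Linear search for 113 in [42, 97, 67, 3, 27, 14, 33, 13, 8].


i=0: 42!=113
i=1: 97!=113
i=2: 67!=113
i=3: 3!=113
i=4: 27!=113
i=5: 14!=113
i=6: 33!=113
i=7: 13!=113
i=8: 8!=113

Not found, 9 comps


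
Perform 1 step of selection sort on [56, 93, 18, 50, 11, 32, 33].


Initial: [56, 93, 18, 50, 11, 32, 33]
Step 1: min=11 at 4
  Swap: [11, 93, 18, 50, 56, 32, 33]

After 1 step: [11, 93, 18, 50, 56, 32, 33]


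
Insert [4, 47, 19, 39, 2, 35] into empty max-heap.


Insert 4: [4]
Insert 47: [47, 4]
Insert 19: [47, 4, 19]
Insert 39: [47, 39, 19, 4]
Insert 2: [47, 39, 19, 4, 2]
Insert 35: [47, 39, 35, 4, 2, 19]

Final heap: [47, 39, 35, 4, 2, 19]


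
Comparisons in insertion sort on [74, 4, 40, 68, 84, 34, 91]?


Algorithm: insertion sort
Input: [74, 4, 40, 68, 84, 34, 91]
Sorted: [4, 34, 40, 68, 74, 84, 91]

12


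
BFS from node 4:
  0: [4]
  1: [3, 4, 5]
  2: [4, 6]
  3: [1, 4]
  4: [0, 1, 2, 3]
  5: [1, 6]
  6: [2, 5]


Visit 4, enqueue [0, 1, 2, 3]
Visit 0, enqueue []
Visit 1, enqueue [5]
Visit 2, enqueue [6]
Visit 3, enqueue []
Visit 5, enqueue []
Visit 6, enqueue []

BFS order: [4, 0, 1, 2, 3, 5, 6]


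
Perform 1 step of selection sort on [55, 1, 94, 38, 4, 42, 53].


Initial: [55, 1, 94, 38, 4, 42, 53]
Step 1: min=1 at 1
  Swap: [1, 55, 94, 38, 4, 42, 53]

After 1 step: [1, 55, 94, 38, 4, 42, 53]


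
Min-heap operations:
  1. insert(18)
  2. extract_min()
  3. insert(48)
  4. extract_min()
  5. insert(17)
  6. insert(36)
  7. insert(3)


insert(18) -> [18]
extract_min()->18, []
insert(48) -> [48]
extract_min()->48, []
insert(17) -> [17]
insert(36) -> [17, 36]
insert(3) -> [3, 36, 17]

Final heap: [3, 36, 17]


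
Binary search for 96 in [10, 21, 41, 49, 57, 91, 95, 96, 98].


Step 1: lo=0, hi=8, mid=4, val=57
Step 2: lo=5, hi=8, mid=6, val=95
Step 3: lo=7, hi=8, mid=7, val=96

Found at index 7


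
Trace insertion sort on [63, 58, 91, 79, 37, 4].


Initial: [63, 58, 91, 79, 37, 4]
Insert 58: [58, 63, 91, 79, 37, 4]
Insert 91: [58, 63, 91, 79, 37, 4]
Insert 79: [58, 63, 79, 91, 37, 4]
Insert 37: [37, 58, 63, 79, 91, 4]
Insert 4: [4, 37, 58, 63, 79, 91]

Sorted: [4, 37, 58, 63, 79, 91]


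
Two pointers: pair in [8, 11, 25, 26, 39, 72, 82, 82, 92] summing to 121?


lo=0(8)+hi=8(92)=100
lo=1(11)+hi=8(92)=103
lo=2(25)+hi=8(92)=117
lo=3(26)+hi=8(92)=118
lo=4(39)+hi=8(92)=131
lo=4(39)+hi=7(82)=121

Yes: 39+82=121


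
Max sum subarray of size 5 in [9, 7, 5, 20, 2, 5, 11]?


[0:5]: 43
[1:6]: 39
[2:7]: 43

Max: 43 at [0:5]


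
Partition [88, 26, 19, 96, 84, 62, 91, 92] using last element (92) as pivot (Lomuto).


Pivot: 92
  88 <= 92: advance i (no swap)
  26 <= 92: advance i (no swap)
  19 <= 92: advance i (no swap)
  84 <= 92: swap -> [88, 26, 19, 84, 96, 62, 91, 92]
  62 <= 92: swap -> [88, 26, 19, 84, 62, 96, 91, 92]
  91 <= 92: swap -> [88, 26, 19, 84, 62, 91, 96, 92]
Place pivot at 6: [88, 26, 19, 84, 62, 91, 92, 96]

Partitioned: [88, 26, 19, 84, 62, 91, 92, 96]


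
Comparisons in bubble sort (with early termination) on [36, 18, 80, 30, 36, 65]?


Algorithm: bubble sort (with early termination)
Input: [36, 18, 80, 30, 36, 65]
Sorted: [18, 30, 36, 36, 65, 80]

12


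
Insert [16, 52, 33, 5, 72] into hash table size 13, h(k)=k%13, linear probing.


Insert 16: h=3 -> slot 3
Insert 52: h=0 -> slot 0
Insert 33: h=7 -> slot 7
Insert 5: h=5 -> slot 5
Insert 72: h=7, 1 probes -> slot 8

Table: [52, None, None, 16, None, 5, None, 33, 72, None, None, None, None]


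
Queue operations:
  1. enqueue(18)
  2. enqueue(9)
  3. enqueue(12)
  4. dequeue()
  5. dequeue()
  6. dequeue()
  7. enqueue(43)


enqueue(18) -> [18]
enqueue(9) -> [18, 9]
enqueue(12) -> [18, 9, 12]
dequeue()->18, [9, 12]
dequeue()->9, [12]
dequeue()->12, []
enqueue(43) -> [43]

Final queue: [43]


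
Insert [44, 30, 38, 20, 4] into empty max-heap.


Insert 44: [44]
Insert 30: [44, 30]
Insert 38: [44, 30, 38]
Insert 20: [44, 30, 38, 20]
Insert 4: [44, 30, 38, 20, 4]

Final heap: [44, 30, 38, 20, 4]


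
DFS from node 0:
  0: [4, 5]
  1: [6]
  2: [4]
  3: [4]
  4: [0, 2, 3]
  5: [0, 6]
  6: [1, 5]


Visit 0, push [5, 4]
Visit 4, push [3, 2]
Visit 2, push []
Visit 3, push []
Visit 5, push [6]
Visit 6, push [1]
Visit 1, push []

DFS order: [0, 4, 2, 3, 5, 6, 1]


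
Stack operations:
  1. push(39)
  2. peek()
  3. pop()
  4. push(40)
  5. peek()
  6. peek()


push(39) -> [39]
peek()->39
pop()->39, []
push(40) -> [40]
peek()->40
peek()->40

Final stack: [40]


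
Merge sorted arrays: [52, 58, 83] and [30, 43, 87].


Take 30 from B
Take 43 from B
Take 52 from A
Take 58 from A
Take 83 from A

Merged: [30, 43, 52, 58, 83, 87]


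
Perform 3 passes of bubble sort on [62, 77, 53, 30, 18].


Initial: [62, 77, 53, 30, 18]
Pass 1: [62, 53, 30, 18, 77] (3 swaps)
Pass 2: [53, 30, 18, 62, 77] (3 swaps)
Pass 3: [30, 18, 53, 62, 77] (2 swaps)

After 3 passes: [30, 18, 53, 62, 77]


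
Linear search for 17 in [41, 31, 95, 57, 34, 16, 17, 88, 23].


i=0: 41!=17
i=1: 31!=17
i=2: 95!=17
i=3: 57!=17
i=4: 34!=17
i=5: 16!=17
i=6: 17==17 found!

Found at 6, 7 comps


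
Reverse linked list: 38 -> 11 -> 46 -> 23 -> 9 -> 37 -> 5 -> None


Step 1: curr=38, set curr.next=prev(None) | reversed so far: 38
Step 2: curr=11, set curr.next=prev(38) | reversed so far: 11 -> 38
Step 3: curr=46, set curr.next=prev(11) | reversed so far: 46 -> 11 -> 38
Step 4: curr=23, set curr.next=prev(46) | reversed so far: 23 -> 46 -> 11 -> 38
Step 5: curr=9, set curr.next=prev(23) | reversed so far: 9 -> 23 -> 46 -> 11 -> 38
Step 6: curr=37, set curr.next=prev(9) | reversed so far: 37 -> 9 -> 23 -> 46 -> 11 -> 38
Step 7: curr=5, set curr.next=prev(37) | reversed so far: 5 -> 37 -> 9 -> 23 -> 46 -> 11 -> 38

5 -> 37 -> 9 -> 23 -> 46 -> 11 -> 38 -> None


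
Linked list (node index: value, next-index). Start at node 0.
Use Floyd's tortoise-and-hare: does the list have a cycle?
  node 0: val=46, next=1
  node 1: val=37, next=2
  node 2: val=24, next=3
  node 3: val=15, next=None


Floyd's tortoise (slow, +1) and hare (fast, +2):
  init: slow=0, fast=0
  step 1: slow=1, fast=2
  step 2: fast 2->3->None, no cycle

Cycle: no


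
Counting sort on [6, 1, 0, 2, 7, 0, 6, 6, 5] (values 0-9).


Input: [6, 1, 0, 2, 7, 0, 6, 6, 5]
Counts: [2, 1, 1, 0, 0, 1, 3, 1, 0, 0]

Sorted: [0, 0, 1, 2, 5, 6, 6, 6, 7]


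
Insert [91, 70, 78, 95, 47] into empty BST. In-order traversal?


Insert 91: root
Insert 70: L from 91
Insert 78: L from 91 -> R from 70
Insert 95: R from 91
Insert 47: L from 91 -> L from 70

In-order: [47, 70, 78, 91, 95]


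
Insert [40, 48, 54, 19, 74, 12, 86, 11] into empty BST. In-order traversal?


Insert 40: root
Insert 48: R from 40
Insert 54: R from 40 -> R from 48
Insert 19: L from 40
Insert 74: R from 40 -> R from 48 -> R from 54
Insert 12: L from 40 -> L from 19
Insert 86: R from 40 -> R from 48 -> R from 54 -> R from 74
Insert 11: L from 40 -> L from 19 -> L from 12

In-order: [11, 12, 19, 40, 48, 54, 74, 86]


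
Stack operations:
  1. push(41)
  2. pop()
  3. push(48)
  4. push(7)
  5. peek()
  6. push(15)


push(41) -> [41]
pop()->41, []
push(48) -> [48]
push(7) -> [48, 7]
peek()->7
push(15) -> [48, 7, 15]

Final stack: [48, 7, 15]


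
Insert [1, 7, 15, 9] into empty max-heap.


Insert 1: [1]
Insert 7: [7, 1]
Insert 15: [15, 1, 7]
Insert 9: [15, 9, 7, 1]

Final heap: [15, 9, 7, 1]


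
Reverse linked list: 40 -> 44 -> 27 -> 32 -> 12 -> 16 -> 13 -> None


Step 1: curr=40, set curr.next=prev(None) | reversed so far: 40
Step 2: curr=44, set curr.next=prev(40) | reversed so far: 44 -> 40
Step 3: curr=27, set curr.next=prev(44) | reversed so far: 27 -> 44 -> 40
Step 4: curr=32, set curr.next=prev(27) | reversed so far: 32 -> 27 -> 44 -> 40
Step 5: curr=12, set curr.next=prev(32) | reversed so far: 12 -> 32 -> 27 -> 44 -> 40
Step 6: curr=16, set curr.next=prev(12) | reversed so far: 16 -> 12 -> 32 -> 27 -> 44 -> 40
Step 7: curr=13, set curr.next=prev(16) | reversed so far: 13 -> 16 -> 12 -> 32 -> 27 -> 44 -> 40

13 -> 16 -> 12 -> 32 -> 27 -> 44 -> 40 -> None


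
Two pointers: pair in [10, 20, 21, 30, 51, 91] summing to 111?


lo=0(10)+hi=5(91)=101
lo=1(20)+hi=5(91)=111

Yes: 20+91=111


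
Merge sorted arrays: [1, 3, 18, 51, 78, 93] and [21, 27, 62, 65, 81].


Take 1 from A
Take 3 from A
Take 18 from A
Take 21 from B
Take 27 from B
Take 51 from A
Take 62 from B
Take 65 from B
Take 78 from A
Take 81 from B

Merged: [1, 3, 18, 21, 27, 51, 62, 65, 78, 81, 93]


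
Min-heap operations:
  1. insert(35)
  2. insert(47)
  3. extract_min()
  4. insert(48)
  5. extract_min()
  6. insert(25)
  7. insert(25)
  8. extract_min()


insert(35) -> [35]
insert(47) -> [35, 47]
extract_min()->35, [47]
insert(48) -> [47, 48]
extract_min()->47, [48]
insert(25) -> [25, 48]
insert(25) -> [25, 48, 25]
extract_min()->25, [25, 48]

Final heap: [25, 48]


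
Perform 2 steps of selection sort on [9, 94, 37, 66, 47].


Initial: [9, 94, 37, 66, 47]
Step 1: min=9 at 0
  Swap: [9, 94, 37, 66, 47]
Step 2: min=37 at 2
  Swap: [9, 37, 94, 66, 47]

After 2 steps: [9, 37, 94, 66, 47]


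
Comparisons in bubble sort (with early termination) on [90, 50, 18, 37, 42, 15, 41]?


Algorithm: bubble sort (with early termination)
Input: [90, 50, 18, 37, 42, 15, 41]
Sorted: [15, 18, 37, 41, 42, 50, 90]

21


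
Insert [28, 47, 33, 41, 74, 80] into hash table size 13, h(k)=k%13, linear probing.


Insert 28: h=2 -> slot 2
Insert 47: h=8 -> slot 8
Insert 33: h=7 -> slot 7
Insert 41: h=2, 1 probes -> slot 3
Insert 74: h=9 -> slot 9
Insert 80: h=2, 2 probes -> slot 4

Table: [None, None, 28, 41, 80, None, None, 33, 47, 74, None, None, None]


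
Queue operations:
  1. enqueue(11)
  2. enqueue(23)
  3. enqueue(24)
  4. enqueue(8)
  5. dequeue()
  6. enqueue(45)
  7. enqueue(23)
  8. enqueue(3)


enqueue(11) -> [11]
enqueue(23) -> [11, 23]
enqueue(24) -> [11, 23, 24]
enqueue(8) -> [11, 23, 24, 8]
dequeue()->11, [23, 24, 8]
enqueue(45) -> [23, 24, 8, 45]
enqueue(23) -> [23, 24, 8, 45, 23]
enqueue(3) -> [23, 24, 8, 45, 23, 3]

Final queue: [23, 24, 8, 45, 23, 3]


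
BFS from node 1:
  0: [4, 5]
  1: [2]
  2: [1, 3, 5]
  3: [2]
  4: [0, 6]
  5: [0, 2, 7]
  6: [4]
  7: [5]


Visit 1, enqueue [2]
Visit 2, enqueue [3, 5]
Visit 3, enqueue []
Visit 5, enqueue [0, 7]
Visit 0, enqueue [4]
Visit 7, enqueue []
Visit 4, enqueue [6]
Visit 6, enqueue []

BFS order: [1, 2, 3, 5, 0, 7, 4, 6]


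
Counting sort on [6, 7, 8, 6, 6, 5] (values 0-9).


Input: [6, 7, 8, 6, 6, 5]
Counts: [0, 0, 0, 0, 0, 1, 3, 1, 1, 0]

Sorted: [5, 6, 6, 6, 7, 8]


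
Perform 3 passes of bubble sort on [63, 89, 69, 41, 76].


Initial: [63, 89, 69, 41, 76]
Pass 1: [63, 69, 41, 76, 89] (3 swaps)
Pass 2: [63, 41, 69, 76, 89] (1 swaps)
Pass 3: [41, 63, 69, 76, 89] (1 swaps)

After 3 passes: [41, 63, 69, 76, 89]


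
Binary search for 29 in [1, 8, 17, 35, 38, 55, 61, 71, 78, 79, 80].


Step 1: lo=0, hi=10, mid=5, val=55
Step 2: lo=0, hi=4, mid=2, val=17
Step 3: lo=3, hi=4, mid=3, val=35

Not found


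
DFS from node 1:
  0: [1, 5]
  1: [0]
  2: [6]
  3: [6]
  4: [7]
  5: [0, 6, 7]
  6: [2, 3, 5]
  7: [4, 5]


Visit 1, push [0]
Visit 0, push [5]
Visit 5, push [7, 6]
Visit 6, push [3, 2]
Visit 2, push []
Visit 3, push []
Visit 7, push [4]
Visit 4, push []

DFS order: [1, 0, 5, 6, 2, 3, 7, 4]
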